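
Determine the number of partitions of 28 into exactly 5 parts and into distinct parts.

A partial list (first 12 by largest part):
18 + 4 + 3 + 2 + 1
17 + 5 + 3 + 2 + 1
16 + 6 + 3 + 2 + 1
16 + 5 + 4 + 2 + 1
15 + 7 + 3 + 2 + 1
15 + 6 + 4 + 2 + 1
15 + 5 + 4 + 3 + 1
14 + 8 + 3 + 2 + 1
14 + 7 + 4 + 2 + 1
14 + 6 + 5 + 2 + 1
14 + 6 + 4 + 3 + 1
14 + 5 + 4 + 3 + 2
…and 45 more, for 57 total.

57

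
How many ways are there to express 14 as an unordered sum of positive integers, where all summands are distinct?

Enumerating:
14
13,1
12,2
11,3
11,2,1
10,4
10,3,1
9,5
9,4,1
9,3,2
8,6
8,5,1
8,4,2
8,3,2,1
7,6,1
7,5,2
7,4,3
7,4,2,1
6,5,3
6,5,2,1
6,4,3,1
5,4,3,2

22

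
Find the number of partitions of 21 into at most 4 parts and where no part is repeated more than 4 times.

Enumerating by decreasing first part gives 120 partitions in all.

120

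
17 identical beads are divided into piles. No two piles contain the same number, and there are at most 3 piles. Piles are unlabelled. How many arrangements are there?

25

The partitions of 17 that satisfy the conditions:
17
16, 1
15, 2
14, 3
14, 2, 1
13, 4
13, 3, 1
12, 5
12, 4, 1
12, 3, 2
11, 6
11, 5, 1
11, 4, 2
10, 7
10, 6, 1
10, 5, 2
10, 4, 3
9, 8
9, 7, 1
9, 6, 2
9, 5, 3
8, 7, 2
8, 6, 3
8, 5, 4
7, 6, 4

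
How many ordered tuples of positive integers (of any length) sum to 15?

16384

There are 14 gaps and each independently is a cut or not, giving 2^14 = 16384.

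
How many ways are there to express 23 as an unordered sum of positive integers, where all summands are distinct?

104

There are 104 such partitions.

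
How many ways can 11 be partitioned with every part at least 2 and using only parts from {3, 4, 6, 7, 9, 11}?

They are:
11
7+4
4+4+3

3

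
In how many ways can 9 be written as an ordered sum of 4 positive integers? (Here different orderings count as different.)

56

Equivalently, choose which 3 of the 8 gaps become plus signs: C(8,3) = 56.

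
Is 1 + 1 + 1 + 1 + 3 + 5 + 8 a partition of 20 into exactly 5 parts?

No

The parts sum to 20, and the condition 'there are exactly 5 summands' is violated.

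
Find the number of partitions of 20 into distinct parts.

64

There are too many to list fully; the first 12 (by largest part) are:
20
1 + 19
2 + 18
3 + 17
1 + 2 + 17
4 + 16
1 + 3 + 16
5 + 15
1 + 4 + 15
2 + 3 + 15
6 + 14
1 + 5 + 14
…and 52 more, for 64 total.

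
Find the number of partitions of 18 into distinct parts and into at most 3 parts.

There are too many to list fully; the first 12 (by largest part) are:
18
1 + 17
2 + 16
3 + 15
1 + 2 + 15
4 + 14
1 + 3 + 14
5 + 13
1 + 4 + 13
2 + 3 + 13
6 + 12
1 + 5 + 12
…and 16 more, for 28 total.

28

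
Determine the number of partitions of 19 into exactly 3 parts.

30

A partial list (first 12 by largest part):
17+1+1
16+2+1
15+3+1
15+2+2
14+4+1
14+3+2
13+5+1
13+4+2
13+3+3
12+6+1
12+5+2
12+4+3
…and 18 more, for 30 total.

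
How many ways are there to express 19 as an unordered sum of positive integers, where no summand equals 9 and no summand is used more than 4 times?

Counting exhaustively, 291 partitions satisfy the conditions.

291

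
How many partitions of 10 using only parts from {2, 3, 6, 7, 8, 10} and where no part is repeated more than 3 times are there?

5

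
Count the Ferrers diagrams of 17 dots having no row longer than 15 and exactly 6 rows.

A partial list (first 12 by largest part):
12+1+1+1+1+1
11+2+1+1+1+1
10+3+1+1+1+1
10+2+2+1+1+1
9+4+1+1+1+1
9+3+2+1+1+1
9+2+2+2+1+1
8+5+1+1+1+1
8+4+2+1+1+1
8+3+3+1+1+1
8+3+2+2+1+1
8+2+2+2+2+1
…and 32 more, for 44 total.

44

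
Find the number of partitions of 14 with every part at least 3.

Enumerating:
14
3+11
4+10
5+9
6+8
3+3+8
7+7
3+4+7
3+5+6
4+4+6
4+5+5
3+3+3+5
3+3+4+4

13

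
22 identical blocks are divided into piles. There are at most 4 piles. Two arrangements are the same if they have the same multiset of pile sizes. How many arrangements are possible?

136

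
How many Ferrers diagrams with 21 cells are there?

792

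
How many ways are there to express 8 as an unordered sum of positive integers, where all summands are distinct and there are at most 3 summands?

Listing the qualifying partitions of 8:
8
7, 1
6, 2
5, 3
5, 2, 1
4, 3, 1

6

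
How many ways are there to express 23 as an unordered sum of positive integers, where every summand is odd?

104

Counting exhaustively, 104 partitions satisfy the conditions.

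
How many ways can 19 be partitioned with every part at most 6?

235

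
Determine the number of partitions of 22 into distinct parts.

A full systematic count gives 89.

89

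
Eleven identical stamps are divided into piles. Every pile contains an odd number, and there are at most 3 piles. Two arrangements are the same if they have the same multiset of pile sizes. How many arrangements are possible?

5

The partitions of 11 that satisfy the conditions:
11
1+1+9
1+3+7
1+5+5
3+3+5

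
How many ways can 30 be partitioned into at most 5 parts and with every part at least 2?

404

Enumerating by decreasing first part gives 404 partitions in all.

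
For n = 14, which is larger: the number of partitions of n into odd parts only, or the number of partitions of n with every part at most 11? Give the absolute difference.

109

Partitions of 14 into odd parts only: 22.
Partitions of 14 with every part at most 11: 131.
|22 − 131| = 109.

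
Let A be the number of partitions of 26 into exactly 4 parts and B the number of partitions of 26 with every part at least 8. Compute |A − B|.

127

Partitions of 26 into exactly 4 parts: 136.
Partitions of 26 with every part at least 8: 9.
|136 − 9| = 127.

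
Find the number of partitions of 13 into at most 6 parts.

Enumerating by decreasing first part gives 71 partitions in all.

71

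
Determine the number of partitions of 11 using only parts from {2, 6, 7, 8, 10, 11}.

2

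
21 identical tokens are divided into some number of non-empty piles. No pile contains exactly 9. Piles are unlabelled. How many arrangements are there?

715

Counting exhaustively, 715 partitions satisfy the conditions.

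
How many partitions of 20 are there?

627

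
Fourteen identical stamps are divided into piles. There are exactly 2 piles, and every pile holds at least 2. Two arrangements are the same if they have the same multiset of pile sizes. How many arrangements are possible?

Enumerating:
12+2
11+3
10+4
9+5
8+6
7+7
That's 6 in total.

6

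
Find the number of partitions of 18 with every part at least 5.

They are:
18
13, 5
12, 6
11, 7
10, 8
9, 9
8, 5, 5
7, 6, 5
6, 6, 6

9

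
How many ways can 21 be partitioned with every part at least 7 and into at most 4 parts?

Enumerating:
21
7,14
8,13
9,12
10,11
7,7,7
That's 6 in total.

6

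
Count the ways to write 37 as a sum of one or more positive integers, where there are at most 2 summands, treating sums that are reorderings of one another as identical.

19

They are:
37
36+1
35+2
34+3
33+4
32+5
31+6
30+7
29+8
28+9
27+10
26+11
25+12
24+13
23+14
22+15
21+16
20+17
19+18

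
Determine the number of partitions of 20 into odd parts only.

64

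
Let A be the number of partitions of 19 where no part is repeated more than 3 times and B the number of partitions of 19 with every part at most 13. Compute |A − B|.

213

Partitions of 19 where no part is repeated more than 3 times: 258.
Partitions of 19 with every part at most 13: 471.
|258 − 471| = 213.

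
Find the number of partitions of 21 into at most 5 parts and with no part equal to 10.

Enumerating by decreasing first part gives 194 partitions in all.

194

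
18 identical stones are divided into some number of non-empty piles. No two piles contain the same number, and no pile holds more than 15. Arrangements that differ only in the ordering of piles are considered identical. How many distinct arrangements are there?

43

There are too many to list fully; the first 12 (by largest part) are:
15 + 3
15 + 2 + 1
14 + 4
14 + 3 + 1
13 + 5
13 + 4 + 1
13 + 3 + 2
12 + 6
12 + 5 + 1
12 + 4 + 2
12 + 3 + 2 + 1
11 + 7
…and 31 more, for 43 total.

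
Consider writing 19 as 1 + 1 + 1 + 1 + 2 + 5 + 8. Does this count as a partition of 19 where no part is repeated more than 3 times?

The parts sum to 19, and the condition 'no summand is used more than 3 times' is violated.

No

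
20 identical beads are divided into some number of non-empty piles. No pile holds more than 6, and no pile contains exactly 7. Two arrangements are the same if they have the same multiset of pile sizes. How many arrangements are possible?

282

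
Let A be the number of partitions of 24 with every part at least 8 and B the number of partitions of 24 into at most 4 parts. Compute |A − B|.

162

Partitions of 24 with every part at least 8: 7.
Partitions of 24 into at most 4 parts: 169.
|7 − 169| = 162.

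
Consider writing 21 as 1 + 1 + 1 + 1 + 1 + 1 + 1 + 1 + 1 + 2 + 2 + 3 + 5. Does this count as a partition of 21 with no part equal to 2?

No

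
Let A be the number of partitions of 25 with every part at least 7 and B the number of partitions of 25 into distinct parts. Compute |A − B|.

Partitions of 25 with every part at least 7: 11.
Partitions of 25 into distinct parts: 142.
|11 − 142| = 131.

131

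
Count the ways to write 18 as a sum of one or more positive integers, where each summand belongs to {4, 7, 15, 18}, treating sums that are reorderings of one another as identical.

2

They are:
18
7, 7, 4
That's 2 in total.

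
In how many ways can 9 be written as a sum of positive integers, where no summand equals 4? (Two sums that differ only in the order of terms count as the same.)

23

Enumerating:
9
8,1
7,2
7,1,1
6,3
6,2,1
6,1,1,1
5,3,1
5,2,2
5,2,1,1
5,1,1,1,1
3,3,3
3,3,2,1
3,3,1,1,1
3,2,2,2
3,2,2,1,1
3,2,1,1,1,1
3,1,1,1,1,1,1
2,2,2,2,1
2,2,2,1,1,1
2,2,1,1,1,1,1
2,1,1,1,1,1,1,1
1,1,1,1,1,1,1,1,1
That's 23 in total.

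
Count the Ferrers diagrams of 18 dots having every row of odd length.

There are too many to list fully; the first 12 (by largest part) are:
17, 1
15, 3
15, 1, 1, 1
13, 5
13, 3, 1, 1
13, 1, 1, 1, 1, 1
11, 7
11, 5, 1, 1
11, 3, 3, 1
11, 3, 1, 1, 1, 1
11, 1, 1, 1, 1, 1, 1, 1
9, 9
…and 34 more, for 46 total.

46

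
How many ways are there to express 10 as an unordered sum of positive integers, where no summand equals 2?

20

Enumerating:
10
1, 9
1, 1, 8
3, 7
1, 1, 1, 7
4, 6
1, 3, 6
1, 1, 1, 1, 6
5, 5
1, 4, 5
1, 1, 3, 5
1, 1, 1, 1, 1, 5
1, 1, 4, 4
3, 3, 4
1, 1, 1, 3, 4
1, 1, 1, 1, 1, 1, 4
1, 3, 3, 3
1, 1, 1, 1, 3, 3
1, 1, 1, 1, 1, 1, 1, 3
1, 1, 1, 1, 1, 1, 1, 1, 1, 1
Counting gives 20.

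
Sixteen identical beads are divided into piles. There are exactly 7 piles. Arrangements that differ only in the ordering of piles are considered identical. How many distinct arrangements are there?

A partial list (first 12 by largest part):
10,1,1,1,1,1,1
9,2,1,1,1,1,1
8,3,1,1,1,1,1
8,2,2,1,1,1,1
7,4,1,1,1,1,1
7,3,2,1,1,1,1
7,2,2,2,1,1,1
6,5,1,1,1,1,1
6,4,2,1,1,1,1
6,3,3,1,1,1,1
6,3,2,2,1,1,1
6,2,2,2,2,1,1
…and 16 more, for 28 total.

28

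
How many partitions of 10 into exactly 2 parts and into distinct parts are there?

4

Enumerating:
9, 1
8, 2
7, 3
6, 4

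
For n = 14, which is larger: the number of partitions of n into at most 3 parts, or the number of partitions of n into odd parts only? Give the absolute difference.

2

Partitions of 14 into at most 3 parts: 24.
Partitions of 14 into odd parts only: 22.
|24 − 22| = 2.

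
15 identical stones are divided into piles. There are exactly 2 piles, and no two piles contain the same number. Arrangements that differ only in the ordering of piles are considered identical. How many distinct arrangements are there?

7

Listing the qualifying partitions of 15:
14,1
13,2
12,3
11,4
10,5
9,6
8,7
Counting gives 7.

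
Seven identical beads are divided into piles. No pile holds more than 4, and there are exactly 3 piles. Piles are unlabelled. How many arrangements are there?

Enumerating:
4, 2, 1
3, 3, 1
3, 2, 2

3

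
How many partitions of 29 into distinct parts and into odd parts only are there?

17

The partitions of 29 that satisfy the conditions:
29
25, 3, 1
23, 5, 1
21, 7, 1
21, 5, 3
19, 9, 1
19, 7, 3
17, 11, 1
17, 9, 3
17, 7, 5
15, 13, 1
15, 11, 3
15, 9, 5
13, 11, 5
13, 9, 7
13, 7, 5, 3, 1
11, 9, 5, 3, 1
Counting gives 17.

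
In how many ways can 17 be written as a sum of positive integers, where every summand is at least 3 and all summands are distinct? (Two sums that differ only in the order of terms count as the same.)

12

Enumerating:
17
14+3
13+4
12+5
11+6
10+7
10+4+3
9+8
9+5+3
8+6+3
8+5+4
7+6+4
That's 12 in total.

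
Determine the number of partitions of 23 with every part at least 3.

Direct enumeration gives 88 partitions.

88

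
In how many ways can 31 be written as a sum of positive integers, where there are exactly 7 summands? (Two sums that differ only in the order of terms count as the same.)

733

Systematic enumeration (by largest part, then next-largest, …) yields 733.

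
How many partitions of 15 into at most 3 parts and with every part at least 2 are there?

19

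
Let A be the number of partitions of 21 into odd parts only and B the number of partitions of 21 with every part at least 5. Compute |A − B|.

Partitions of 21 into odd parts only: 76.
Partitions of 21 with every part at least 5: 15.
|76 − 15| = 61.

61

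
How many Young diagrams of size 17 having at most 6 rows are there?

163

A full systematic count gives 163.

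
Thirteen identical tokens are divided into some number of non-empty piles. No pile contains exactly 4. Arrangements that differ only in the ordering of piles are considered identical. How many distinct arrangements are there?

71

There are 71 such partitions.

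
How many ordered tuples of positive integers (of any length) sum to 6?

32

Each of the 5 gaps between 6 units is either a break or not: 2^5 = 32.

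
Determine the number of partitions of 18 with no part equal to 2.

154

Systematic enumeration (by largest part, then next-largest, …) yields 154.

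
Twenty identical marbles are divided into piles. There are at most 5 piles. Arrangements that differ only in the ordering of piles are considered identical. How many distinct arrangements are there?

192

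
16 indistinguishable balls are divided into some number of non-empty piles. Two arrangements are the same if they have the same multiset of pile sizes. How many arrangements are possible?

231

Direct enumeration gives 231 partitions.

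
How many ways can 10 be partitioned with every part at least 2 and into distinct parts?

The partitions of 10 that satisfy the conditions:
10
8,2
7,3
6,4
5,3,2

5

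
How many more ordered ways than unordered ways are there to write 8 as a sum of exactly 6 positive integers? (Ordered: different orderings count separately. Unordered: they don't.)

Compositions: C(7,5) = 21.
Partitions of 8 into exactly 6 parts: 2.
Difference: 21 − 2 = 19.

19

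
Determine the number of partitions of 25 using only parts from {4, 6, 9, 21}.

3

Listing the qualifying partitions of 25:
4 + 21
4 + 6 + 6 + 9
4 + 4 + 4 + 4 + 9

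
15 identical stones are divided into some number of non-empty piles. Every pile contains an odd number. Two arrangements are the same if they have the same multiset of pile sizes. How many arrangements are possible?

There are too many to list fully; the first 12 (by largest part) are:
15
13 + 1 + 1
11 + 3 + 1
11 + 1 + 1 + 1 + 1
9 + 5 + 1
9 + 3 + 3
9 + 3 + 1 + 1 + 1
9 + 1 + 1 + 1 + 1 + 1 + 1
7 + 7 + 1
7 + 5 + 3
7 + 5 + 1 + 1 + 1
7 + 3 + 3 + 1 + 1
…and 15 more, for 27 total.

27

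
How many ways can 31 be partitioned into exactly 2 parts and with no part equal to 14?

14

They are:
30, 1
29, 2
28, 3
27, 4
26, 5
25, 6
24, 7
23, 8
22, 9
21, 10
20, 11
19, 12
18, 13
16, 15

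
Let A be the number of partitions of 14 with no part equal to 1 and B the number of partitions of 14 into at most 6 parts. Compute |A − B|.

Partitions of 14 with no part equal to 1: 34.
Partitions of 14 into at most 6 parts: 90.
|34 − 90| = 56.

56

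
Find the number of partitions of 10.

42

There are too many to list fully; the first 12 (by largest part) are:
10
9,1
8,2
8,1,1
7,3
7,2,1
7,1,1,1
6,4
6,3,1
6,2,2
6,2,1,1
6,1,1,1,1
…and 30 more, for 42 total.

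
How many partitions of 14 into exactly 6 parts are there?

Enumerating:
9, 1, 1, 1, 1, 1
8, 2, 1, 1, 1, 1
7, 3, 1, 1, 1, 1
7, 2, 2, 1, 1, 1
6, 4, 1, 1, 1, 1
6, 3, 2, 1, 1, 1
6, 2, 2, 2, 1, 1
5, 5, 1, 1, 1, 1
5, 4, 2, 1, 1, 1
5, 3, 3, 1, 1, 1
5, 3, 2, 2, 1, 1
5, 2, 2, 2, 2, 1
4, 4, 3, 1, 1, 1
4, 4, 2, 2, 1, 1
4, 3, 3, 2, 1, 1
4, 3, 2, 2, 2, 1
4, 2, 2, 2, 2, 2
3, 3, 3, 3, 1, 1
3, 3, 3, 2, 2, 1
3, 3, 2, 2, 2, 2
Counting gives 20.

20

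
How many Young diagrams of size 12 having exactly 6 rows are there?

11

Enumerating:
1+1+1+1+1+7
1+1+1+1+2+6
1+1+1+1+3+5
1+1+1+2+2+5
1+1+1+1+4+4
1+1+1+2+3+4
1+1+2+2+2+4
1+1+1+3+3+3
1+1+2+2+3+3
1+2+2+2+2+3
2+2+2+2+2+2
That's 11 in total.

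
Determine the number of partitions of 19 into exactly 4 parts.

There are too many to list fully; the first 12 (by largest part) are:
16, 1, 1, 1
15, 2, 1, 1
14, 3, 1, 1
14, 2, 2, 1
13, 4, 1, 1
13, 3, 2, 1
13, 2, 2, 2
12, 5, 1, 1
12, 4, 2, 1
12, 3, 3, 1
12, 3, 2, 2
11, 6, 1, 1
…and 42 more, for 54 total.

54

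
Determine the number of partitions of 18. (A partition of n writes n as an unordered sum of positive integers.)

There are 385 such partitions.

385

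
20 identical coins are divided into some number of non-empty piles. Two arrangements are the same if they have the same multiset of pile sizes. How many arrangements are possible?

627

Direct enumeration gives 627 partitions.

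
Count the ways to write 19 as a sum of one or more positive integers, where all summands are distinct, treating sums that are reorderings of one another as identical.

54

A partial list (first 12 by largest part):
19
18, 1
17, 2
16, 3
16, 2, 1
15, 4
15, 3, 1
14, 5
14, 4, 1
14, 3, 2
13, 6
13, 5, 1
…and 42 more, for 54 total.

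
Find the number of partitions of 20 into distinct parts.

64

There are too many to list fully; the first 12 (by largest part) are:
20
19, 1
18, 2
17, 3
17, 2, 1
16, 4
16, 3, 1
15, 5
15, 4, 1
15, 3, 2
14, 6
14, 5, 1
…and 52 more, for 64 total.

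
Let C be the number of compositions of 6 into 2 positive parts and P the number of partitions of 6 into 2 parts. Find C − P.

Compositions: C(5,1) = 5.
Partitions of 6 into exactly 2 parts: 3.
Difference: 5 − 3 = 2.

2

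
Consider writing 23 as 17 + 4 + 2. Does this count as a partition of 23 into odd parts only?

The parts sum to 23, and the condition 'every summand is odd' is violated.

No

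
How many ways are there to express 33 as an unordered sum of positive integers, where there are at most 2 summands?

They are:
33
1+32
2+31
3+30
4+29
5+28
6+27
7+26
8+25
9+24
10+23
11+22
12+21
13+20
14+19
15+18
16+17

17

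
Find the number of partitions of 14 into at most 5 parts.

A partial list (first 12 by largest part):
14
13 + 1
12 + 2
12 + 1 + 1
11 + 3
11 + 2 + 1
11 + 1 + 1 + 1
10 + 4
10 + 3 + 1
10 + 2 + 2
10 + 2 + 1 + 1
10 + 1 + 1 + 1 + 1
…and 58 more, for 70 total.

70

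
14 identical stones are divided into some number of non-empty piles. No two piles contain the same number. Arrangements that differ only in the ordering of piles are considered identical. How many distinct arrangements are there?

They are:
14
1, 13
2, 12
3, 11
1, 2, 11
4, 10
1, 3, 10
5, 9
1, 4, 9
2, 3, 9
6, 8
1, 5, 8
2, 4, 8
1, 2, 3, 8
1, 6, 7
2, 5, 7
3, 4, 7
1, 2, 4, 7
3, 5, 6
1, 2, 5, 6
1, 3, 4, 6
2, 3, 4, 5

22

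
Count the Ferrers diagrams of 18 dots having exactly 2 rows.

9

Listing the qualifying partitions of 18:
17,1
16,2
15,3
14,4
13,5
12,6
11,7
10,8
9,9
That's 9 in total.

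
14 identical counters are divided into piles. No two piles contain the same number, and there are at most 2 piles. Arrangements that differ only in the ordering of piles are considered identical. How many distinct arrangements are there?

The partitions of 14 that satisfy the conditions:
14
1 + 13
2 + 12
3 + 11
4 + 10
5 + 9
6 + 8

7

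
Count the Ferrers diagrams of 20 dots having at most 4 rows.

108

Enumerating by decreasing first part gives 108 partitions in all.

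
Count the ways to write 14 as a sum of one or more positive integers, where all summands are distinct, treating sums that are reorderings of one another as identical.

22

Listing the qualifying partitions of 14:
14
1, 13
2, 12
3, 11
1, 2, 11
4, 10
1, 3, 10
5, 9
1, 4, 9
2, 3, 9
6, 8
1, 5, 8
2, 4, 8
1, 2, 3, 8
1, 6, 7
2, 5, 7
3, 4, 7
1, 2, 4, 7
3, 5, 6
1, 2, 5, 6
1, 3, 4, 6
2, 3, 4, 5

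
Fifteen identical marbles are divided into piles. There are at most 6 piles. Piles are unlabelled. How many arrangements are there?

110

Counting exhaustively, 110 partitions satisfy the conditions.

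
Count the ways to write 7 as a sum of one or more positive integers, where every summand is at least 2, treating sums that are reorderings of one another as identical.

4

Enumerating:
7
5 + 2
4 + 3
3 + 2 + 2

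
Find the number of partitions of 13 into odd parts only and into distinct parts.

3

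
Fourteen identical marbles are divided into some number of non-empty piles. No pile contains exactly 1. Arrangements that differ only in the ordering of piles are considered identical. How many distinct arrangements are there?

34

A partial list (first 12 by largest part):
14
2+12
3+11
4+10
2+2+10
5+9
2+3+9
6+8
2+4+8
3+3+8
2+2+2+8
7+7
…and 22 more, for 34 total.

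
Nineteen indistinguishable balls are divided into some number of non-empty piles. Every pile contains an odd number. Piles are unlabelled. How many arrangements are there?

There are too many to list fully; the first 12 (by largest part) are:
19
17,1,1
15,3,1
15,1,1,1,1
13,5,1
13,3,3
13,3,1,1,1
13,1,1,1,1,1,1
11,7,1
11,5,3
11,5,1,1,1
11,3,3,1,1
…and 42 more, for 54 total.

54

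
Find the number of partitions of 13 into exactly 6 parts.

14

They are:
8, 1, 1, 1, 1, 1
7, 2, 1, 1, 1, 1
6, 3, 1, 1, 1, 1
6, 2, 2, 1, 1, 1
5, 4, 1, 1, 1, 1
5, 3, 2, 1, 1, 1
5, 2, 2, 2, 1, 1
4, 4, 2, 1, 1, 1
4, 3, 3, 1, 1, 1
4, 3, 2, 2, 1, 1
4, 2, 2, 2, 2, 1
3, 3, 3, 2, 1, 1
3, 3, 2, 2, 2, 1
3, 2, 2, 2, 2, 2
Counting gives 14.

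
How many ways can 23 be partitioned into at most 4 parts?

150

Enumerating by decreasing first part gives 150 partitions in all.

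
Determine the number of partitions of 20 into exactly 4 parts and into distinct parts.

Listing the qualifying partitions of 20:
14+3+2+1
13+4+2+1
12+5+2+1
12+4+3+1
11+6+2+1
11+5+3+1
11+4+3+2
10+7+2+1
10+6+3+1
10+5+4+1
10+5+3+2
9+8+2+1
9+7+3+1
9+6+4+1
9+6+3+2
9+5+4+2
8+7+4+1
8+7+3+2
8+6+5+1
8+6+4+2
8+5+4+3
7+6+5+2
7+6+4+3

23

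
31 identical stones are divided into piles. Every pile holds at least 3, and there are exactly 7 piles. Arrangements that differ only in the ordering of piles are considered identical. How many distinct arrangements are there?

38

There are too many to list fully; the first 12 (by largest part) are:
13, 3, 3, 3, 3, 3, 3
12, 4, 3, 3, 3, 3, 3
11, 5, 3, 3, 3, 3, 3
11, 4, 4, 3, 3, 3, 3
10, 6, 3, 3, 3, 3, 3
10, 5, 4, 3, 3, 3, 3
10, 4, 4, 4, 3, 3, 3
9, 7, 3, 3, 3, 3, 3
9, 6, 4, 3, 3, 3, 3
9, 5, 5, 3, 3, 3, 3
9, 5, 4, 4, 3, 3, 3
9, 4, 4, 4, 4, 3, 3
…and 26 more, for 38 total.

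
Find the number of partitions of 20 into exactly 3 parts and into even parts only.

8

Listing the qualifying partitions of 20:
2,2,16
2,4,14
2,6,12
4,4,12
2,8,10
4,6,10
4,8,8
6,6,8
That's 8 in total.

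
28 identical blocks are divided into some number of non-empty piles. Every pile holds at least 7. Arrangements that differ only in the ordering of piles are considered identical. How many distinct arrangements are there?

18

They are:
28
21, 7
20, 8
19, 9
18, 10
17, 11
16, 12
15, 13
14, 14
14, 7, 7
13, 8, 7
12, 9, 7
12, 8, 8
11, 10, 7
11, 9, 8
10, 10, 8
10, 9, 9
7, 7, 7, 7
Counting gives 18.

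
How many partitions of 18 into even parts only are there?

30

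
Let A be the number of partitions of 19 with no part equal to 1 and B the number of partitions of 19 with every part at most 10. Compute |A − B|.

318

Partitions of 19 with no part equal to 1: 105.
Partitions of 19 with every part at most 10: 423.
|105 − 423| = 318.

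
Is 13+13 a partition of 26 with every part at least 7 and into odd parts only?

The parts sum to 26, and the condition 'every summand is at least 7' holds; the condition 'every summand is odd' holds.

Yes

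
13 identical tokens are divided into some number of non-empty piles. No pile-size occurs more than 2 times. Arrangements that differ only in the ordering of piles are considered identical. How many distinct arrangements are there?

44

A partial list (first 12 by largest part):
13
1,12
2,11
1,1,11
3,10
1,2,10
4,9
1,3,9
2,2,9
1,1,2,9
5,8
1,4,8
…and 32 more, for 44 total.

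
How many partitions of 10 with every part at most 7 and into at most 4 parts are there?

19

They are:
7,3
7,2,1
7,1,1,1
6,4
6,3,1
6,2,2
6,2,1,1
5,5
5,4,1
5,3,2
5,3,1,1
5,2,2,1
4,4,2
4,4,1,1
4,3,3
4,3,2,1
4,2,2,2
3,3,3,1
3,3,2,2
Counting gives 19.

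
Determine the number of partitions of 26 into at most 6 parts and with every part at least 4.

70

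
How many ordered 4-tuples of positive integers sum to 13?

220

A composition of 13 into 4 positive parts is chosen by placing 3 dividers among the 12 gaps between 13 units: C(12,3) = 220.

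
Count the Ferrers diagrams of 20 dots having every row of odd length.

64

There are too many to list fully; the first 12 (by largest part) are:
19,1
17,3
17,1,1,1
15,5
15,3,1,1
15,1,1,1,1,1
13,7
13,5,1,1
13,3,3,1
13,3,1,1,1,1
13,1,1,1,1,1,1,1
11,9
…and 52 more, for 64 total.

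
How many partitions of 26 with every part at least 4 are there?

70

There are too many to list fully; the first 12 (by largest part) are:
26
22,4
21,5
20,6
19,7
18,8
18,4,4
17,9
17,5,4
16,10
16,6,4
16,5,5
…and 58 more, for 70 total.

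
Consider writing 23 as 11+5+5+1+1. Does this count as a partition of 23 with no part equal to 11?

No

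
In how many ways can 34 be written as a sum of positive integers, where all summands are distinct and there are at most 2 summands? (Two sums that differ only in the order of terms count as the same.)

Listing the qualifying partitions of 34:
34
33+1
32+2
31+3
30+4
29+5
28+6
27+7
26+8
25+9
24+10
23+11
22+12
21+13
20+14
19+15
18+16
That's 17 in total.

17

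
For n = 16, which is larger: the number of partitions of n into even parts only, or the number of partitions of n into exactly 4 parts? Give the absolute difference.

12

Partitions of 16 into even parts only: 22.
Partitions of 16 into exactly 4 parts: 34.
|22 − 34| = 12.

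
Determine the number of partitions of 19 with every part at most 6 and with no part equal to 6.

164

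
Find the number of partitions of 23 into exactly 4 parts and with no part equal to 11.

A full systematic count gives 82.

82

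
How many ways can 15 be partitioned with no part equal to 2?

Direct enumeration gives 75 partitions.

75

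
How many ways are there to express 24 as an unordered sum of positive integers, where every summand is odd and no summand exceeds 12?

91

A full systematic count gives 91.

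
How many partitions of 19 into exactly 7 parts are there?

65

A partial list (first 12 by largest part):
13 + 1 + 1 + 1 + 1 + 1 + 1
12 + 2 + 1 + 1 + 1 + 1 + 1
11 + 3 + 1 + 1 + 1 + 1 + 1
11 + 2 + 2 + 1 + 1 + 1 + 1
10 + 4 + 1 + 1 + 1 + 1 + 1
10 + 3 + 2 + 1 + 1 + 1 + 1
10 + 2 + 2 + 2 + 1 + 1 + 1
9 + 5 + 1 + 1 + 1 + 1 + 1
9 + 4 + 2 + 1 + 1 + 1 + 1
9 + 3 + 3 + 1 + 1 + 1 + 1
9 + 3 + 2 + 2 + 1 + 1 + 1
9 + 2 + 2 + 2 + 2 + 1 + 1
…and 53 more, for 65 total.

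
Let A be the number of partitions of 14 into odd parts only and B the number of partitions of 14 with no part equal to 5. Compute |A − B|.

83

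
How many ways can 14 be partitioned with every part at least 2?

There are too many to list fully; the first 12 (by largest part) are:
14
2, 12
3, 11
4, 10
2, 2, 10
5, 9
2, 3, 9
6, 8
2, 4, 8
3, 3, 8
2, 2, 2, 8
7, 7
…and 22 more, for 34 total.

34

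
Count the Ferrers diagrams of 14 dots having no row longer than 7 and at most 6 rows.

A partial list (first 12 by largest part):
7,7
1,6,7
2,5,7
1,1,5,7
3,4,7
1,2,4,7
1,1,1,4,7
1,3,3,7
2,2,3,7
1,1,2,3,7
1,1,1,1,3,7
1,2,2,2,7
…and 49 more, for 61 total.

61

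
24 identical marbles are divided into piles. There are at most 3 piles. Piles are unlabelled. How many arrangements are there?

61

A partial list (first 12 by largest part):
24
23 + 1
22 + 2
22 + 1 + 1
21 + 3
21 + 2 + 1
20 + 4
20 + 3 + 1
20 + 2 + 2
19 + 5
19 + 4 + 1
19 + 3 + 2
…and 49 more, for 61 total.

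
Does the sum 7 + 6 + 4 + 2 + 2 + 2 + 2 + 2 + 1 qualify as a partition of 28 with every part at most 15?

Yes

The parts sum to 28, and the condition 'no summand exceeds 15' holds.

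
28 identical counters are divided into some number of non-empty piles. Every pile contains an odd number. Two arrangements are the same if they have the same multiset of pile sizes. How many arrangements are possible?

A full systematic count gives 222.

222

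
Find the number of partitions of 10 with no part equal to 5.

There are too many to list fully; the first 12 (by largest part) are:
10
1,9
2,8
1,1,8
3,7
1,2,7
1,1,1,7
4,6
1,3,6
2,2,6
1,1,2,6
1,1,1,1,6
…and 23 more, for 35 total.

35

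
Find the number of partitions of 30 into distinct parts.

296

Enumerating by decreasing first part gives 296 partitions in all.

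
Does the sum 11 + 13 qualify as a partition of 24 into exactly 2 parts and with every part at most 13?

Yes

The parts sum to 24, and the condition 'there are exactly 2 summands' holds; the condition 'no summand exceeds 13' holds.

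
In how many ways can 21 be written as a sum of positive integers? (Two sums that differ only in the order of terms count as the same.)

792

Enumerating by decreasing first part gives 792 partitions in all.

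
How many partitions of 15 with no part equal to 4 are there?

120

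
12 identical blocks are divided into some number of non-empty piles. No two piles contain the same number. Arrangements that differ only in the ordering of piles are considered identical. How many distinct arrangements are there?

The partitions of 12 that satisfy the conditions:
12
11 + 1
10 + 2
9 + 3
9 + 2 + 1
8 + 4
8 + 3 + 1
7 + 5
7 + 4 + 1
7 + 3 + 2
6 + 5 + 1
6 + 4 + 2
6 + 3 + 2 + 1
5 + 4 + 3
5 + 4 + 2 + 1
That's 15 in total.

15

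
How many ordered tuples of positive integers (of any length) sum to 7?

The number of compositions of n is 2^(n−1); here 2^6 = 64.

64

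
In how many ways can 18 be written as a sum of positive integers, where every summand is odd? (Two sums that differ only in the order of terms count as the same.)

46

A partial list (first 12 by largest part):
17+1
15+3
15+1+1+1
13+5
13+3+1+1
13+1+1+1+1+1
11+7
11+5+1+1
11+3+3+1
11+3+1+1+1+1
11+1+1+1+1+1+1+1
9+9
…and 34 more, for 46 total.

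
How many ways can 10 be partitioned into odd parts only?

Listing the qualifying partitions of 10:
1, 9
3, 7
1, 1, 1, 7
5, 5
1, 1, 3, 5
1, 1, 1, 1, 1, 5
1, 3, 3, 3
1, 1, 1, 1, 3, 3
1, 1, 1, 1, 1, 1, 1, 3
1, 1, 1, 1, 1, 1, 1, 1, 1, 1

10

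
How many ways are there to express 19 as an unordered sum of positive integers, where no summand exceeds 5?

Direct enumeration gives 164 partitions.

164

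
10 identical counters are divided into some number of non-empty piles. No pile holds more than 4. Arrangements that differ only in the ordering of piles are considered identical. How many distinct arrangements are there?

23

Listing the qualifying partitions of 10:
4+4+2
4+4+1+1
4+3+3
4+3+2+1
4+3+1+1+1
4+2+2+2
4+2+2+1+1
4+2+1+1+1+1
4+1+1+1+1+1+1
3+3+3+1
3+3+2+2
3+3+2+1+1
3+3+1+1+1+1
3+2+2+2+1
3+2+2+1+1+1
3+2+1+1+1+1+1
3+1+1+1+1+1+1+1
2+2+2+2+2
2+2+2+2+1+1
2+2+2+1+1+1+1
2+2+1+1+1+1+1+1
2+1+1+1+1+1+1+1+1
1+1+1+1+1+1+1+1+1+1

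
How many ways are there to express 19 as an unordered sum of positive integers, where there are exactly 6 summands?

There are 71 such partitions.

71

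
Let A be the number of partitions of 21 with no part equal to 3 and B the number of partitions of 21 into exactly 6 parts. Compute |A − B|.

297

Partitions of 21 with no part equal to 3: 407.
Partitions of 21 into exactly 6 parts: 110.
|407 − 110| = 297.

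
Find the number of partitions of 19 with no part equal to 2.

There are 193 such partitions.

193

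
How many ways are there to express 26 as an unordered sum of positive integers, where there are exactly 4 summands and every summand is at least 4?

23

They are:
14+4+4+4
13+5+4+4
12+6+4+4
12+5+5+4
11+7+4+4
11+6+5+4
11+5+5+5
10+8+4+4
10+7+5+4
10+6+6+4
10+6+5+5
9+9+4+4
9+8+5+4
9+7+6+4
9+7+5+5
9+6+6+5
8+8+6+4
8+8+5+5
8+7+7+4
8+7+6+5
8+6+6+6
7+7+7+5
7+7+6+6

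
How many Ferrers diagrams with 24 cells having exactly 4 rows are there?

108

A full systematic count gives 108.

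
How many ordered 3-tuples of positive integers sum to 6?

By stars and bars with positive parts, the count is C(5,2) = 10.

10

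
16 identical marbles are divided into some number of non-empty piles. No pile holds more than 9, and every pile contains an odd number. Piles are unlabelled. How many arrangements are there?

26

A partial list (first 12 by largest part):
9 + 7
9 + 5 + 1 + 1
9 + 3 + 3 + 1
9 + 3 + 1 + 1 + 1 + 1
9 + 1 + 1 + 1 + 1 + 1 + 1 + 1
7 + 7 + 1 + 1
7 + 5 + 3 + 1
7 + 5 + 1 + 1 + 1 + 1
7 + 3 + 3 + 3
7 + 3 + 3 + 1 + 1 + 1
7 + 3 + 1 + 1 + 1 + 1 + 1 + 1
7 + 1 + 1 + 1 + 1 + 1 + 1 + 1 + 1 + 1
…and 14 more, for 26 total.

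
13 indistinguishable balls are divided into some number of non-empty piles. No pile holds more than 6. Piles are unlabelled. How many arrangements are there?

71

A full systematic count gives 71.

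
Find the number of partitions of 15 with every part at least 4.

Listing the qualifying partitions of 15:
15
11 + 4
10 + 5
9 + 6
8 + 7
7 + 4 + 4
6 + 5 + 4
5 + 5 + 5

8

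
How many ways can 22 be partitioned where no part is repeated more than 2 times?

Counting exhaustively, 297 partitions satisfy the conditions.

297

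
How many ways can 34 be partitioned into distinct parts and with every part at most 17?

343

A full systematic count gives 343.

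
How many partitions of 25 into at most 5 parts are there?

Systematic enumeration (by largest part, then next-largest, …) yields 377.

377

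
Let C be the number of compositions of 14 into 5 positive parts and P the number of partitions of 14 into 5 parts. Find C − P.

692

Compositions: C(13,4) = 715.
Unordered (partitions into 5 parts): 23.
Difference: 715 − 23 = 692.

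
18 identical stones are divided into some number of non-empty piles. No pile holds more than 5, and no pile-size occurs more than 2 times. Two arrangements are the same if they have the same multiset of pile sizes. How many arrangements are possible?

They are:
5 + 5 + 4 + 4
5 + 5 + 4 + 3 + 1
5 + 5 + 4 + 2 + 2
5 + 5 + 4 + 2 + 1 + 1
5 + 5 + 3 + 3 + 2
5 + 5 + 3 + 3 + 1 + 1
5 + 5 + 3 + 2 + 2 + 1
5 + 4 + 4 + 3 + 2
5 + 4 + 4 + 3 + 1 + 1
5 + 4 + 4 + 2 + 2 + 1
5 + 4 + 3 + 3 + 2 + 1
5 + 4 + 3 + 2 + 2 + 1 + 1
4 + 4 + 3 + 3 + 2 + 2
4 + 4 + 3 + 3 + 2 + 1 + 1

14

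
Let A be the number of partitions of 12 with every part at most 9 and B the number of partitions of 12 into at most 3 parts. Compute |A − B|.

54

Partitions of 12 with every part at most 9: 73.
Partitions of 12 into at most 3 parts: 19.
|73 − 19| = 54.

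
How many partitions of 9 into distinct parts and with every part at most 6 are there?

5

The partitions of 9 that satisfy the conditions:
6,3
6,2,1
5,4
5,3,1
4,3,2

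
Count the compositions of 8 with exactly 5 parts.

35

By stars and bars with positive parts, the count is C(7,4) = 35.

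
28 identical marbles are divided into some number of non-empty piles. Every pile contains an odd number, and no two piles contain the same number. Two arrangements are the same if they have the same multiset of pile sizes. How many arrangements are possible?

The partitions of 28 that satisfy the conditions:
1,27
3,25
5,23
7,21
9,19
1,3,5,19
11,17
1,3,7,17
13,15
1,3,9,15
1,5,7,15
1,3,11,13
1,5,9,13
3,5,7,13
1,7,9,11
3,5,9,11

16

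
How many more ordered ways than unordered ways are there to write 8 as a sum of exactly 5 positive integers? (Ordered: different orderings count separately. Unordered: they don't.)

32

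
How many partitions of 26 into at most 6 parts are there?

709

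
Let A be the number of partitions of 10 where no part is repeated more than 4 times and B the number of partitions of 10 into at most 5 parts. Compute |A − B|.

4

Partitions of 10 where no part is repeated more than 4 times: 34.
Partitions of 10 into at most 5 parts: 30.
|34 − 30| = 4.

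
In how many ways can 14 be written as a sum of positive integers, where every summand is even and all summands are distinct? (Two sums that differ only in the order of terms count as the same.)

5

They are:
14
2 + 12
4 + 10
6 + 8
2 + 4 + 8
That's 5 in total.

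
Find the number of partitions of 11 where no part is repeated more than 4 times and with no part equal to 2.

20

Enumerating:
11
10+1
9+1+1
8+3
8+1+1+1
7+4
7+3+1
7+1+1+1+1
6+5
6+4+1
6+3+1+1
5+5+1
5+4+1+1
5+3+3
5+3+1+1+1
4+4+3
4+4+1+1+1
4+3+3+1
4+3+1+1+1+1
3+3+3+1+1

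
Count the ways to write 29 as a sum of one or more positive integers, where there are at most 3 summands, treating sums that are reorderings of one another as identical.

There are 85 such partitions.

85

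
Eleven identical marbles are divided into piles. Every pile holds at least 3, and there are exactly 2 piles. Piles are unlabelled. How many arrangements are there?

Listing the qualifying partitions of 11:
8,3
7,4
6,5

3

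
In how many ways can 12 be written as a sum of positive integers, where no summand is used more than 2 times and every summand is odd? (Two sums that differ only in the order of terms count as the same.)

6

The partitions of 12 that satisfy the conditions:
1,11
3,9
5,7
1,1,3,7
1,1,5,5
1,3,3,5
That's 6 in total.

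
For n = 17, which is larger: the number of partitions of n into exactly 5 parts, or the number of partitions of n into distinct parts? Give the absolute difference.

Partitions of 17 into exactly 5 parts: 47.
Partitions of 17 into distinct parts: 38.
|47 − 38| = 9.

9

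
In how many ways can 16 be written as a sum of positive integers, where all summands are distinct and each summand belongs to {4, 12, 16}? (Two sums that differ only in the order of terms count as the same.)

2

They are:
16
12,4
Counting gives 2.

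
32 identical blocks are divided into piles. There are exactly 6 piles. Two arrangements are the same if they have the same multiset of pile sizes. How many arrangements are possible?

709

Counting exhaustively, 709 partitions satisfy the conditions.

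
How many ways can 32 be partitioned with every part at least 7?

32

A partial list (first 12 by largest part):
32
25+7
24+8
23+9
22+10
21+11
20+12
19+13
18+14
18+7+7
17+15
17+8+7
…and 20 more, for 32 total.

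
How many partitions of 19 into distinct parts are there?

54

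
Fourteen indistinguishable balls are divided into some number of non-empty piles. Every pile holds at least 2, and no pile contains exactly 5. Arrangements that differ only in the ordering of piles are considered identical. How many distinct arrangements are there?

A partial list (first 12 by largest part):
14
12,2
11,3
10,4
10,2,2
9,3,2
8,6
8,4,2
8,3,3
8,2,2,2
7,7
7,4,3
…and 14 more, for 26 total.

26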